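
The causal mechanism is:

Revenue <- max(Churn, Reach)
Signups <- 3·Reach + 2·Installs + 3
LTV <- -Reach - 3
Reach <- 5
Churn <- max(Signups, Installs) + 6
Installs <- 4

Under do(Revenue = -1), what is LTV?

The intervention breaks the incoming arrows to Revenue: Revenue <- max(Churn, Reach) no longer applies, and Revenue = -1.
Since LTV is not a descendant of the intervened variable, it is unaffected.
LTV = -Reach - 3  [with Reach=5]  = -8

-8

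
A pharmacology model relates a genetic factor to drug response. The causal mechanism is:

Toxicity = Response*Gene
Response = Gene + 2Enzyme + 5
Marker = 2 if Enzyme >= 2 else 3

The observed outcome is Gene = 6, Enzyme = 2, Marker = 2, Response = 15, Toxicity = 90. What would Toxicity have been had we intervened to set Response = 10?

Intervening sets Response = 10 and removes its equation (Response = Gene + 2Enzyme + 5).
Toxicity = Response*Gene  [with Response=10, Gene=6]  = 60

60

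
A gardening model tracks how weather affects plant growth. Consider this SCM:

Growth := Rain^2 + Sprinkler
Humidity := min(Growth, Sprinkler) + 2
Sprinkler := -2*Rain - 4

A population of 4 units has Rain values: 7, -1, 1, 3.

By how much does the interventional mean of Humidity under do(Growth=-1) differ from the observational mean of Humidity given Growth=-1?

-3

The intervention sets Growth=-1 in all 4 units regardless of Rain. Recomputing Humidity per unit gives -16, 0, -4, -8; average -7.
E[Humidity|Growth=-1] averages over only the 2 units with Growth=-1 (Rain = -1, 3): Humidity = 0, -8, mean -4.
Difference = -7 − (-4) = -3.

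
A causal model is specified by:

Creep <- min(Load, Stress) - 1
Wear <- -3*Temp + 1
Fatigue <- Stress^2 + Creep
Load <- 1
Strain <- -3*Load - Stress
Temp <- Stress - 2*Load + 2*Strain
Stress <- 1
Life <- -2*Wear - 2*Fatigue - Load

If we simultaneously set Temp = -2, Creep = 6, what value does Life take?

The joint intervention fixes Temp = -2, Creep = 6, removing each variable's own equation.
Wear = -3*Temp + 1  [with Temp=-2]  = 7
Fatigue = Stress^2 + Creep  [with Stress=1, Creep=6]  = 7
Life = -2*Wear - 2*Fatigue - Load  [with Wear=7, Fatigue=7, Load=1]  = -29

-29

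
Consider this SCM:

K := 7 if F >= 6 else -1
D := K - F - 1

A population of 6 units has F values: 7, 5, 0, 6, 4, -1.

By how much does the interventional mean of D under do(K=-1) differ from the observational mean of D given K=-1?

The intervention sets K=-1 in all 6 units regardless of F. Recomputing D per unit gives -9, -7, -2, -8, -6, -1; average -5.5.
E[D|K=-1] averages over only the 4 units with K=-1 (F = 5, 0, 4, -1): D = -7, -2, -6, -1, mean -4.
Difference = -5.5 − (-4) = -1.5.

-1.5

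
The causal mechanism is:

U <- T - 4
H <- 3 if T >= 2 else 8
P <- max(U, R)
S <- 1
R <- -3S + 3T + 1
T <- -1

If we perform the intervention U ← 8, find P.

8

Under do(U=8), the mechanism U <- T - 4 is discarded; U is fixed at 8.
R = -3S + 3T + 1  [with S=1, T=-1]  = -5
P = max(U, R)  [with U=8, R=-5]  = 8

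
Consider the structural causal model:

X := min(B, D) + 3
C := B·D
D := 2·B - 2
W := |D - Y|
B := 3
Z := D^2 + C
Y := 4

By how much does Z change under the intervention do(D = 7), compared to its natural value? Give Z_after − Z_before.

The intervention breaks the incoming arrows to D: D := 2·B - 2 no longer applies, and D = 7.
C = B·D  [with B=3, D=7]  = 21
Z = D^2 + C  [with D=7, C=21]  = 70
Without intervention: D = 2·B - 2  [with B=3]  = 4; C = B·D  [with B=3, D=4]  = 12; Z = D^2 + C  [with D=4, C=12]  = 28.
Change = 70 − 28 = 42.

42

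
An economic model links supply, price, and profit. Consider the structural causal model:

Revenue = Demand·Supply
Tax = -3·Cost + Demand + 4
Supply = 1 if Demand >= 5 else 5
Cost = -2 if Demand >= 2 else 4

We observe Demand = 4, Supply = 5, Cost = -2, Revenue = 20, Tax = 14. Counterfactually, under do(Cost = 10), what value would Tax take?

-22

do(Cost=10) replaces the equation Cost = -2 if Demand >= 2 else 4 with the constant Cost = 10.
Tax = -3·Cost + Demand + 4  [with Cost=10, Demand=4]  = -22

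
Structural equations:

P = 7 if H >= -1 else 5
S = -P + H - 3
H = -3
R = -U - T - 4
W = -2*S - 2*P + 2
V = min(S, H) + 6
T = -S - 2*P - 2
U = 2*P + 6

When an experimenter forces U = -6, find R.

do(U=-6) replaces the equation U = 2*P + 6 with the constant U = -6.
P = 7 if H >= -1 else 5  [with H=-3]  = 5
S = -P + H - 3  [with P=5, H=-3]  = -11
T = -S - 2*P - 2  [with S=-11, P=5]  = -1
R = -U - T - 4  [with U=-6, T=-1]  = 3

3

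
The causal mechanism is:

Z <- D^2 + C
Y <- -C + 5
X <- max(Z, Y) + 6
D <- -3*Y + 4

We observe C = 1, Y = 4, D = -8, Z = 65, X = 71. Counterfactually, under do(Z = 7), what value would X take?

Intervening sets Z = 7 and removes its equation (Z <- D^2 + C).
Y = -C + 5  [with C=1]  = 4
X = max(Z, Y) + 6  [with Z=7, Y=4]  = 13

13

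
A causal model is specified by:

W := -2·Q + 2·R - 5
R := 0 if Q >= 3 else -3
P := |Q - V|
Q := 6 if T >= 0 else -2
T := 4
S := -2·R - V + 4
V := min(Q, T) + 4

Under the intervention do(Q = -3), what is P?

4

Under do(Q=-3), the mechanism Q := 6 if T >= 0 else -2 is discarded; Q is fixed at -3.
V = min(Q, T) + 4  [with Q=-3, T=4]  = 1
P = |Q - V|  [with Q=-3, V=1]  = 4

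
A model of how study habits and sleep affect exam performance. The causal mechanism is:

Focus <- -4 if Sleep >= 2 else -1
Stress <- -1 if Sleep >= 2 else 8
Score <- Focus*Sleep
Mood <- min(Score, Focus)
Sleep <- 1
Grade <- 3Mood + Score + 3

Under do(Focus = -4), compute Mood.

-4

do(Focus=-4) replaces the equation Focus <- -4 if Sleep >= 2 else -1 with the constant Focus = -4.
Score = Focus*Sleep  [with Focus=-4, Sleep=1]  = -4
Mood = min(Score, Focus)  [with Score=-4, Focus=-4]  = -4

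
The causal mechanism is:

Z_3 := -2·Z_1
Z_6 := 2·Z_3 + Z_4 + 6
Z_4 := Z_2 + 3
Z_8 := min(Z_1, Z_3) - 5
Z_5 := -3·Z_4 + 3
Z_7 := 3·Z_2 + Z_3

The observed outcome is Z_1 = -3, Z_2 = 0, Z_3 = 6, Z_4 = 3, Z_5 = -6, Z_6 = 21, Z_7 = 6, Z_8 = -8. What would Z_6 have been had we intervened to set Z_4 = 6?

24

Under do(Z_4=6), the mechanism Z_4 := Z_2 + 3 is discarded; Z_4 is fixed at 6.
Z_3 = -2·Z_1  [with Z_1=-3]  = 6
Z_6 = 2·Z_3 + Z_4 + 6  [with Z_3=6, Z_4=6]  = 24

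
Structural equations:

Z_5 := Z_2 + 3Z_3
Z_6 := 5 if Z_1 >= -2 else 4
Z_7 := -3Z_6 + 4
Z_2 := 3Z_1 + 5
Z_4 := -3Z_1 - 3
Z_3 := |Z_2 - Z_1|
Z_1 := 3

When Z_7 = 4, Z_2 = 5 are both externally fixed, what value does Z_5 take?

The joint intervention fixes Z_7 = 4, Z_2 = 5, removing each variable's own equation.
Z_3 = |Z_2 - Z_1|  [with Z_2=5, Z_1=3]  = 2
Z_5 = Z_2 + 3Z_3  [with Z_2=5, Z_3=2]  = 11

11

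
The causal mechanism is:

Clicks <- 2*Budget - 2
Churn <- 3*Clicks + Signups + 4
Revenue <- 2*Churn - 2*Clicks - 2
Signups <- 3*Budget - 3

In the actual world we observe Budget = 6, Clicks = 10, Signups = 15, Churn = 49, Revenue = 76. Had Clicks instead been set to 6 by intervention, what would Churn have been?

Under do(Clicks=6), the mechanism Clicks <- 2*Budget - 2 is discarded; Clicks is fixed at 6.
Signups = 3*Budget - 3  [with Budget=6]  = 15
Churn = 3*Clicks + Signups + 4  [with Clicks=6, Signups=15]  = 37

37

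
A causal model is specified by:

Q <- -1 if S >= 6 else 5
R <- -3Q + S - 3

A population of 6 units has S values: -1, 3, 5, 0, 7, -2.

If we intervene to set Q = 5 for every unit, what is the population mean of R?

Under do(Q=5), Q's equation is replaced by Q=5 for every unit. Per-unit R: -19, -15, -13, -18, -11, -20. Mean = -16.

-16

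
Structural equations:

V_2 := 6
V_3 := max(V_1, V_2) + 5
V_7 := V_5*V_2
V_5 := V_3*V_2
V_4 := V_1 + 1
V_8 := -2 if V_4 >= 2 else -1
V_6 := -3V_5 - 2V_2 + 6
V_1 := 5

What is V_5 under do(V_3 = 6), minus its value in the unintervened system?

-30

do(V_3=6) replaces the equation V_3 := max(V_1, V_2) + 5 with the constant V_3 = 6.
V_5 = V_3*V_2  [with V_3=6, V_2=6]  = 36
Without intervention: V_3 = max(V_1, V_2) + 5  [with V_1=5, V_2=6]  = 11; V_5 = V_3*V_2  [with V_3=11, V_2=6]  = 66.
Change = 36 − 66 = -30.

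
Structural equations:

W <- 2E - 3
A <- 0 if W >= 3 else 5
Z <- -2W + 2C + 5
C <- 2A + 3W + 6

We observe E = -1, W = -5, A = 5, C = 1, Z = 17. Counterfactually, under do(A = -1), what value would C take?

The intervention breaks the incoming arrows to A: A <- 0 if W >= 3 else 5 no longer applies, and A = -1.
W = 2E - 3  [with E=-1]  = -5
C = 2A + 3W + 6  [with A=-1, W=-5]  = -11

-11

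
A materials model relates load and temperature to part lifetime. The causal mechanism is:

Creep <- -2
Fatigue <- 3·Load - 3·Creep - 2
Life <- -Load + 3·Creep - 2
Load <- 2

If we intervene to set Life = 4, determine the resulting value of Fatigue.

10

Under do(Life=4), the mechanism Life <- -Load + 3·Creep - 2 is discarded; Life is fixed at 4.
Since Fatigue is not a descendant of the intervened variable, it is unaffected.
Fatigue = 3·Load - 3·Creep - 2  [with Load=2, Creep=-2]  = 10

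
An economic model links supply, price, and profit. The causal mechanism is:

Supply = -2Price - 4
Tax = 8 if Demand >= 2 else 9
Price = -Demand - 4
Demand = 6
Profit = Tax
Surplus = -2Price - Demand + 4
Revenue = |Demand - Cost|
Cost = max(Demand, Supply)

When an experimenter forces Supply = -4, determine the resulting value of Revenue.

do(Supply=-4) replaces the equation Supply = -2Price - 4 with the constant Supply = -4.
Cost = max(Demand, Supply)  [with Demand=6, Supply=-4]  = 6
Revenue = |Demand - Cost|  [with Demand=6, Cost=6]  = 0

0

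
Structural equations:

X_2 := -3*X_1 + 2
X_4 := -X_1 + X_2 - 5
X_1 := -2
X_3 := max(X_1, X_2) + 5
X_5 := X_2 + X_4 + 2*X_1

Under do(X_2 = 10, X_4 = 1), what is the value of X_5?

Setting X_2 = 10, X_4 = 1 by intervention discards those variables' equations.
X_5 = X_2 + X_4 + 2*X_1  [with X_2=10, X_4=1, X_1=-2]  = 7

7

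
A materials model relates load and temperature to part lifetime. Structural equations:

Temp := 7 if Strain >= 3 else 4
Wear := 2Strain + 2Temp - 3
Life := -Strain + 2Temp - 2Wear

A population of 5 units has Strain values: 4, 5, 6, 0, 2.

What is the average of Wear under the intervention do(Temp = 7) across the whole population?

17.8

Under do(Temp=7), Temp's equation is replaced by Temp=7 for every unit. Per-unit Wear: 19, 21, 23, 11, 15. Mean = 17.8.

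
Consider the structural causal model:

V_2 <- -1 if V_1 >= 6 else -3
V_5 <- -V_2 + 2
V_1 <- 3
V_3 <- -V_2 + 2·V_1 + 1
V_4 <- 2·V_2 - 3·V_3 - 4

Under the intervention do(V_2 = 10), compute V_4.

25

Under do(V_2=10), the mechanism V_2 <- -1 if V_1 >= 6 else -3 is discarded; V_2 is fixed at 10.
V_3 = -V_2 + 2·V_1 + 1  [with V_2=10, V_1=3]  = -3
V_4 = 2·V_2 - 3·V_3 - 4  [with V_2=10, V_3=-3]  = 25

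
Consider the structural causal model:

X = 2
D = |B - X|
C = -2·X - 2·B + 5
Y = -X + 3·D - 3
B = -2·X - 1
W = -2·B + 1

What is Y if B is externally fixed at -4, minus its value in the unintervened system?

do(B=-4) replaces the equation B = -2·X - 1 with the constant B = -4.
D = |B - X|  [with B=-4, X=2]  = 6
Y = -X + 3·D - 3  [with X=2, D=6]  = 13
Without intervention: B = -2·X - 1  [with X=2]  = -5; D = |B - X|  [with B=-5, X=2]  = 7; Y = -X + 3·D - 3  [with X=2, D=7]  = 16.
Change = 13 − 16 = -3.

-3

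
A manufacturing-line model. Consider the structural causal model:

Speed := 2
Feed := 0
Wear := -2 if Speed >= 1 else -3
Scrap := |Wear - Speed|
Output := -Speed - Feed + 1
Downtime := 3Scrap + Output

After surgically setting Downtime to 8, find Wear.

do(Downtime=8) replaces the equation Downtime := 3Scrap + Output with the constant Downtime = 8.
Wear is not downstream of the intervention, so its value is determined by the original equations.
Wear = -2 if Speed >= 1 else -3  [with Speed=2]  = -2

-2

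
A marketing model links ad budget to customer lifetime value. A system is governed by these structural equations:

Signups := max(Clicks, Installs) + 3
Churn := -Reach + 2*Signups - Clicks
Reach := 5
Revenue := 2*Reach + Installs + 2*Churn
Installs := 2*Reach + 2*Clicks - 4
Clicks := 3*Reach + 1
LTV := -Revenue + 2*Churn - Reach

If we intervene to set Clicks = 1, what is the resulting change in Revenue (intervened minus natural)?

-120

Under do(Clicks=1), the mechanism Clicks := 3*Reach + 1 is discarded; Clicks is fixed at 1.
Installs = 2*Reach + 2*Clicks - 4  [with Reach=5, Clicks=1]  = 8
Signups = max(Clicks, Installs) + 3  [with Clicks=1, Installs=8]  = 11
Churn = -Reach + 2*Signups - Clicks  [with Reach=5, Signups=11, Clicks=1]  = 16
Revenue = 2*Reach + Installs + 2*Churn  [with Reach=5, Installs=8, Churn=16]  = 50
Without intervention: Clicks = 3*Reach + 1  [with Reach=5]  = 16; Installs = 2*Reach + 2*Clicks - 4  [with Reach=5, Clicks=16]  = 38; Signups = max(Clicks, Installs) + 3  [with Clicks=16, Installs=38]  = 41; Churn = -Reach + 2*Signups - Clicks  [with Reach=5, Signups=41, Clicks=16]  = 61; Revenue = 2*Reach + Installs + 2*Churn  [with Reach=5, Installs=38, Churn=61]  = 170.
Change = 50 − 170 = -120.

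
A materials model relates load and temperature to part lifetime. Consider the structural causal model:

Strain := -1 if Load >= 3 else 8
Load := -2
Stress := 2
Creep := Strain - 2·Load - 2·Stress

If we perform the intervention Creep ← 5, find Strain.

Under do(Creep=5), the mechanism Creep := Strain - 2·Load - 2·Stress is discarded; Creep is fixed at 5.
Since Strain is not a descendant of the intervened variable, it is unaffected.
Strain = -1 if Load >= 3 else 8  [with Load=-2]  = 8

8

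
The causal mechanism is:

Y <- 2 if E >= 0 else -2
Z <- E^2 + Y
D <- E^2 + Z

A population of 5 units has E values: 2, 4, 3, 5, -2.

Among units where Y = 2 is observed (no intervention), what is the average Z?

Conditioning on Y=2 selects the 4 unit(s) with E ∈ {2, 4, 3, 5}. Their Z values: 6, 18, 11, 27. Mean = 15.5.

15.5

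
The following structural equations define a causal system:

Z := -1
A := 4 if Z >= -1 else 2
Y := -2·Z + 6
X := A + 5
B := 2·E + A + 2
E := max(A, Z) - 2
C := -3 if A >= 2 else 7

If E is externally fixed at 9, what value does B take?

The intervention breaks the incoming arrows to E: E := max(A, Z) - 2 no longer applies, and E = 9.
A = 4 if Z >= -1 else 2  [with Z=-1]  = 4
B = 2·E + A + 2  [with E=9, A=4]  = 24

24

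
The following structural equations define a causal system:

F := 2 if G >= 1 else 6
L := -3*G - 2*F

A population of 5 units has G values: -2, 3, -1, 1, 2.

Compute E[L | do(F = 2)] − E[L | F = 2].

Every unit gets F=2 under the intervention. L values become 2, -13, -1, -7, -10; E[L|do(F=2)] = -5.8.
Observing F=2 restricts to units where F's equation naturally yields 2: G ∈ {3, 1, 2}. In that subpopulation L = -13, -7, -10, mean -10.
Difference = -5.8 − (-10) = 4.2.

4.2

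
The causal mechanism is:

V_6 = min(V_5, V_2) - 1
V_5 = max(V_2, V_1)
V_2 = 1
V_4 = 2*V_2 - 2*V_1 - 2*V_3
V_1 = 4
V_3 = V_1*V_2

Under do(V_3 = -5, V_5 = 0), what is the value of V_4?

The joint intervention fixes V_3 = -5, V_5 = 0, removing each variable's own equation.
V_4 = 2*V_2 - 2*V_1 - 2*V_3  [with V_2=1, V_1=4, V_3=-5]  = 4

4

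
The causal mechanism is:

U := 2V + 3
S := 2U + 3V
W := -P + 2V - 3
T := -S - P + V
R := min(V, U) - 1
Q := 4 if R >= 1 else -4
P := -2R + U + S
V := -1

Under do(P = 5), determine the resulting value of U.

1

Under do(P=5), the mechanism P := -2R + U + S is discarded; P is fixed at 5.
No directed path runs from P to U, so U keeps its natural value.
U = 2V + 3  [with V=-1]  = 1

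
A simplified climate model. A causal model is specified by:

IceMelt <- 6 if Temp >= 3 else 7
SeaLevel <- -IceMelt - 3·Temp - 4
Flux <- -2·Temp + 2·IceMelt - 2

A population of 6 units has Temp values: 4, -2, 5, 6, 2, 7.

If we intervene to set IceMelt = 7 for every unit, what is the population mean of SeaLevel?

Every unit gets IceMelt=7 under the intervention. SeaLevel values become -23, -5, -26, -29, -17, -32; E[SeaLevel|do(IceMelt=7)] = -22.

-22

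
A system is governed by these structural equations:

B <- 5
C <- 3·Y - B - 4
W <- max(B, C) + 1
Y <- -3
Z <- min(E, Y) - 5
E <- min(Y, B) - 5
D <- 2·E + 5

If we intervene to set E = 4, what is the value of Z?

-8

Intervening sets E = 4 and removes its equation (E <- min(Y, B) - 5).
Z = min(E, Y) - 5  [with E=4, Y=-3]  = -8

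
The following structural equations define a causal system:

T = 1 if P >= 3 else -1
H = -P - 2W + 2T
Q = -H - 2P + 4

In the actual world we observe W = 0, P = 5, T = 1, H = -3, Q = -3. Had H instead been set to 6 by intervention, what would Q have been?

-12

Intervening sets H = 6 and removes its equation (H = -P - 2W + 2T).
Q = -H - 2P + 4  [with H=6, P=5]  = -12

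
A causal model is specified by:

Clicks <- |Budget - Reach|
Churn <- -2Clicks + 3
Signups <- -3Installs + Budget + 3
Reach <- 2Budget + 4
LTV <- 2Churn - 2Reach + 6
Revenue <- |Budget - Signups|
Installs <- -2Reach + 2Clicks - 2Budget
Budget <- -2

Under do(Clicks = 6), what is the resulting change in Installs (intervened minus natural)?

The intervention breaks the incoming arrows to Clicks: Clicks <- |Budget - Reach| no longer applies, and Clicks = 6.
Reach = 2Budget + 4  [with Budget=-2]  = 0
Installs = -2Reach + 2Clicks - 2Budget  [with Reach=0, Clicks=6, Budget=-2]  = 16
Without intervention: Reach = 2Budget + 4  [with Budget=-2]  = 0; Clicks = |Budget - Reach|  [with Budget=-2, Reach=0]  = 2; Installs = -2Reach + 2Clicks - 2Budget  [with Reach=0, Clicks=2, Budget=-2]  = 8.
Change = 16 − 8 = 8.

8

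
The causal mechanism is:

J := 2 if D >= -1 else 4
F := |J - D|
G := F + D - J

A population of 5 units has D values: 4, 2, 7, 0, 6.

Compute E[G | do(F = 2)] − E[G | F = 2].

Every unit gets F=2 under the intervention. G values become 4, 2, 7, 0, 6; E[G|do(F=2)] = 3.8.
Conditioning on F=2 selects the 2 unit(s) with D ∈ {4, 0}. Their G values: 4, 0. Mean = 2.
Difference = 3.8 − 2 = 1.8.

1.8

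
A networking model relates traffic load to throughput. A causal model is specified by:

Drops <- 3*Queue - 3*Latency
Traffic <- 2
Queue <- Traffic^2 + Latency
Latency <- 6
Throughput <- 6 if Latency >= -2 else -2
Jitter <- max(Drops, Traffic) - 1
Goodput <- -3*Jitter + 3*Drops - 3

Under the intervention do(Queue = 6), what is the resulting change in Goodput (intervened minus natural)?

-6

The intervention breaks the incoming arrows to Queue: Queue <- Traffic^2 + Latency no longer applies, and Queue = 6.
Drops = 3*Queue - 3*Latency  [with Queue=6, Latency=6]  = 0
Jitter = max(Drops, Traffic) - 1  [with Drops=0, Traffic=2]  = 1
Goodput = -3*Jitter + 3*Drops - 3  [with Jitter=1, Drops=0]  = -6
Without intervention: Queue = Traffic^2 + Latency  [with Traffic=2, Latency=6]  = 10; Drops = 3*Queue - 3*Latency  [with Queue=10, Latency=6]  = 12; Jitter = max(Drops, Traffic) - 1  [with Drops=12, Traffic=2]  = 11; Goodput = -3*Jitter + 3*Drops - 3  [with Jitter=11, Drops=12]  = 0.
Change = -6 − 0 = -6.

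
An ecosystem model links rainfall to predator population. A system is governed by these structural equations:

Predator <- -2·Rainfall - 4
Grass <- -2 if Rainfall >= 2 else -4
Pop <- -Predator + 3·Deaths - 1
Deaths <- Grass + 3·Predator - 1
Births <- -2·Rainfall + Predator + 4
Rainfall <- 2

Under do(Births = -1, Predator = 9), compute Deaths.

The joint intervention fixes Births = -1, Predator = 9, removing each variable's own equation.
Grass = -2 if Rainfall >= 2 else -4  [with Rainfall=2]  = -2
Deaths = Grass + 3·Predator - 1  [with Grass=-2, Predator=9]  = 24

24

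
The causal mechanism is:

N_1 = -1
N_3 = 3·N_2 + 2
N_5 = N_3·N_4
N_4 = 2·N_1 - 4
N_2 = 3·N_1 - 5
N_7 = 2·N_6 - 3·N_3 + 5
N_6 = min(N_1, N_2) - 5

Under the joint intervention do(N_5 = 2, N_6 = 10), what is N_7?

91

Under do(N_5 = 2, N_6 = 10), each intervened variable's structural equation is replaced by its fixed value.
N_2 = 3·N_1 - 5  [with N_1=-1]  = -8
N_3 = 3·N_2 + 2  [with N_2=-8]  = -22
N_7 = 2·N_6 - 3·N_3 + 5  [with N_6=10, N_3=-22]  = 91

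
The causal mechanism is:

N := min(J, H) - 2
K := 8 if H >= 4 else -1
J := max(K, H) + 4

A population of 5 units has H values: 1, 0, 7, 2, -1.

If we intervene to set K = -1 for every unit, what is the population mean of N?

Under do(K=-1), K's equation is replaced by K=-1 for every unit. Per-unit N: -1, -2, 5, 0, -3. Mean = -0.2.

-0.2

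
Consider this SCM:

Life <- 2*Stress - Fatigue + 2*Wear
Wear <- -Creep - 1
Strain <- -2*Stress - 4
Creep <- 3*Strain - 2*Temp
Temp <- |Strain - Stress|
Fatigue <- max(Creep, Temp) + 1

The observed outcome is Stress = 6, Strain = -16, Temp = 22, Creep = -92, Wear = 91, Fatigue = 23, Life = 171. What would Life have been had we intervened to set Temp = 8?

129

The intervention breaks the incoming arrows to Temp: Temp <- |Strain - Stress| no longer applies, and Temp = 8.
Strain = -2*Stress - 4  [with Stress=6]  = -16
Creep = 3*Strain - 2*Temp  [with Strain=-16, Temp=8]  = -64
Wear = -Creep - 1  [with Creep=-64]  = 63
Fatigue = max(Creep, Temp) + 1  [with Creep=-64, Temp=8]  = 9
Life = 2*Stress - Fatigue + 2*Wear  [with Stress=6, Fatigue=9, Wear=63]  = 129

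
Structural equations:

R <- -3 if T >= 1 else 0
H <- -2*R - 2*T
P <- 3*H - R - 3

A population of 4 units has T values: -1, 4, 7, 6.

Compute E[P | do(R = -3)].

-6

The intervention sets R=-3 in all 4 units regardless of T. Recomputing P per unit gives 24, -6, -24, -18; average -6.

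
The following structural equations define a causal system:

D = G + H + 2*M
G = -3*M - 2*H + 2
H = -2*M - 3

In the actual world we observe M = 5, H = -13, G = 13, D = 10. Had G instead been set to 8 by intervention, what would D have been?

The intervention breaks the incoming arrows to G: G = -3*M - 2*H + 2 no longer applies, and G = 8.
H = -2*M - 3  [with M=5]  = -13
D = G + H + 2*M  [with G=8, H=-13, M=5]  = 5

5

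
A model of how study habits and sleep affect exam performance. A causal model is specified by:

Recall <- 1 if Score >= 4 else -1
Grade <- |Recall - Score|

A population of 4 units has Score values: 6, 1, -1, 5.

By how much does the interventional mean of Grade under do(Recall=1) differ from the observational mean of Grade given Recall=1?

-1.75

do(Recall=1) breaks Recall's dependence on Score. With Recall=1 fixed, Grade across the units is 5, 0, 2, 4, mean 2.75.
E[Grade|Recall=1] averages over only the 2 units with Recall=1 (Score = 6, 5): Grade = 5, 4, mean 4.5.
Difference = 2.75 − 4.5 = -1.75.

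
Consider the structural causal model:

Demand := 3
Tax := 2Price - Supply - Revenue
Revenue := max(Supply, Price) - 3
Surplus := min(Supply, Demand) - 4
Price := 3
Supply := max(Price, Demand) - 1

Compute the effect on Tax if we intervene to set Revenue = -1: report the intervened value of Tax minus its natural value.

1

Intervening sets Revenue = -1 and removes its equation (Revenue := max(Supply, Price) - 3).
Supply = max(Price, Demand) - 1  [with Price=3, Demand=3]  = 2
Tax = 2Price - Supply - Revenue  [with Price=3, Supply=2, Revenue=-1]  = 5
Without intervention: Supply = max(Price, Demand) - 1  [with Price=3, Demand=3]  = 2; Revenue = max(Supply, Price) - 3  [with Supply=2, Price=3]  = 0; Tax = 2Price - Supply - Revenue  [with Price=3, Supply=2, Revenue=0]  = 4.
Change = 5 − 4 = 1.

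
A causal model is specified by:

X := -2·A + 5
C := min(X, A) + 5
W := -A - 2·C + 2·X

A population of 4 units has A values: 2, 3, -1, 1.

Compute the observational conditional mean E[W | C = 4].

Observing C=4 restricts to units where C's equation naturally yields 4: A ∈ {3, -1}. In that subpopulation W = -13, 7, mean -3.

-3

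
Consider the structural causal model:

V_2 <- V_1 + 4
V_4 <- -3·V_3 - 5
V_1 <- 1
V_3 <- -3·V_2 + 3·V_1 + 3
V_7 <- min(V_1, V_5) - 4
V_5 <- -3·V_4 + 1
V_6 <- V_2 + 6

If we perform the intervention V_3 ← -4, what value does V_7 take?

-24

The intervention breaks the incoming arrows to V_3: V_3 <- -3·V_2 + 3·V_1 + 3 no longer applies, and V_3 = -4.
V_4 = -3·V_3 - 5  [with V_3=-4]  = 7
V_5 = -3·V_4 + 1  [with V_4=7]  = -20
V_7 = min(V_1, V_5) - 4  [with V_1=1, V_5=-20]  = -24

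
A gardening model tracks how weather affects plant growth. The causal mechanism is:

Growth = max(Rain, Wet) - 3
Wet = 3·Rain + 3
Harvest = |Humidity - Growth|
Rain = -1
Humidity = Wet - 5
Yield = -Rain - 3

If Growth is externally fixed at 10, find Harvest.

The intervention breaks the incoming arrows to Growth: Growth = max(Rain, Wet) - 3 no longer applies, and Growth = 10.
Wet = 3·Rain + 3  [with Rain=-1]  = 0
Humidity = Wet - 5  [with Wet=0]  = -5
Harvest = |Humidity - Growth|  [with Humidity=-5, Growth=10]  = 15

15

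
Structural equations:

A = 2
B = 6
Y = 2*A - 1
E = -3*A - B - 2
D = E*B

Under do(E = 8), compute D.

48

Intervening sets E = 8 and removes its equation (E = -3*A - B - 2).
D = E*B  [with E=8, B=6]  = 48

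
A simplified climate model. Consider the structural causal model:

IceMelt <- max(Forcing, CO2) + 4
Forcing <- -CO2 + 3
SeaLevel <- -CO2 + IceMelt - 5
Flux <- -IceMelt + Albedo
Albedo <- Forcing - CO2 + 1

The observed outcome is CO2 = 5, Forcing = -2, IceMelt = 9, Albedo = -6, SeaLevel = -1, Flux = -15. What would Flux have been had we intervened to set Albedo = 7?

Under do(Albedo=7), the mechanism Albedo <- Forcing - CO2 + 1 is discarded; Albedo is fixed at 7.
Forcing = -CO2 + 3  [with CO2=5]  = -2
IceMelt = max(Forcing, CO2) + 4  [with Forcing=-2, CO2=5]  = 9
Flux = -IceMelt + Albedo  [with IceMelt=9, Albedo=7]  = -2

-2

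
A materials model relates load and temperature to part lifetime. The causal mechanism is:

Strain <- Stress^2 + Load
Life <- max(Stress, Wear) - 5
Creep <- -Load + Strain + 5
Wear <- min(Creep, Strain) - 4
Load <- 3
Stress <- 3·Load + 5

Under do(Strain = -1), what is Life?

The intervention breaks the incoming arrows to Strain: Strain <- Stress^2 + Load no longer applies, and Strain = -1.
Stress = 3·Load + 5  [with Load=3]  = 14
Creep = -Load + Strain + 5  [with Load=3, Strain=-1]  = 1
Wear = min(Creep, Strain) - 4  [with Creep=1, Strain=-1]  = -5
Life = max(Stress, Wear) - 5  [with Stress=14, Wear=-5]  = 9

9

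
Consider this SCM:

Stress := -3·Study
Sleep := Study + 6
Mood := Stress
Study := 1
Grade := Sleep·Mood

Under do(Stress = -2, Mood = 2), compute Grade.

Setting Stress = -2, Mood = 2 by intervention discards those variables' equations.
Sleep = Study + 6  [with Study=1]  = 7
Grade = Sleep·Mood  [with Sleep=7, Mood=2]  = 14

14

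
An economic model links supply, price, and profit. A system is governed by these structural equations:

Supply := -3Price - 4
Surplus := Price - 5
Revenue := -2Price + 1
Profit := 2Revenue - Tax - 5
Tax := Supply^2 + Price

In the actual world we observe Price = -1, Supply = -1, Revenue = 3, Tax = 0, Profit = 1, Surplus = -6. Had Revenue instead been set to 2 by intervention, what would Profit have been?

do(Revenue=2) replaces the equation Revenue := -2Price + 1 with the constant Revenue = 2.
Supply = -3Price - 4  [with Price=-1]  = -1
Tax = Supply^2 + Price  [with Supply=-1, Price=-1]  = 0
Profit = 2Revenue - Tax - 5  [with Revenue=2, Tax=0]  = -1

-1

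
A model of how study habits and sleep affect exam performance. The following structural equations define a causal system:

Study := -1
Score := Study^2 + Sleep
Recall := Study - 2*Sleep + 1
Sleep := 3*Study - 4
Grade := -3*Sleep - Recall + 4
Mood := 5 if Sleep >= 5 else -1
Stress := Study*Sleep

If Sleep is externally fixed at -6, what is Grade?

10

Under do(Sleep=-6), the mechanism Sleep := 3*Study - 4 is discarded; Sleep is fixed at -6.
Recall = Study - 2*Sleep + 1  [with Study=-1, Sleep=-6]  = 12
Grade = -3*Sleep - Recall + 4  [with Sleep=-6, Recall=12]  = 10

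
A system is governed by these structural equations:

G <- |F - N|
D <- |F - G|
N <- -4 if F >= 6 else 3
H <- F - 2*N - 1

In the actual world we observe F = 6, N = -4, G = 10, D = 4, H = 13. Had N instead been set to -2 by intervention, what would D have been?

Under do(N=-2), the mechanism N <- -4 if F >= 6 else 3 is discarded; N is fixed at -2.
G = |F - N|  [with F=6, N=-2]  = 8
D = |F - G|  [with F=6, G=8]  = 2

2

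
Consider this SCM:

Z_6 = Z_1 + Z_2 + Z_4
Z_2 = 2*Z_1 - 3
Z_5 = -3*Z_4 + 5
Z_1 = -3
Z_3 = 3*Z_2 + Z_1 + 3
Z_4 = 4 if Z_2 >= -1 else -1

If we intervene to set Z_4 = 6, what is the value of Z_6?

Under do(Z_4=6), the mechanism Z_4 = 4 if Z_2 >= -1 else -1 is discarded; Z_4 is fixed at 6.
Z_2 = 2*Z_1 - 3  [with Z_1=-3]  = -9
Z_6 = Z_1 + Z_2 + Z_4  [with Z_1=-3, Z_2=-9, Z_4=6]  = -6

-6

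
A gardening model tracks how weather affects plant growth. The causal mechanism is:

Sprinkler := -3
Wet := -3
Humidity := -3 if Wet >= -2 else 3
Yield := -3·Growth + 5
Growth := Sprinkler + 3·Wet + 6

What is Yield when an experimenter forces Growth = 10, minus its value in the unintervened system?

-48

do(Growth=10) replaces the equation Growth := Sprinkler + 3·Wet + 6 with the constant Growth = 10.
Yield = -3·Growth + 5  [with Growth=10]  = -25
Without intervention: Growth = Sprinkler + 3·Wet + 6  [with Sprinkler=-3, Wet=-3]  = -6; Yield = -3·Growth + 5  [with Growth=-6]  = 23.
Change = -25 − 23 = -48.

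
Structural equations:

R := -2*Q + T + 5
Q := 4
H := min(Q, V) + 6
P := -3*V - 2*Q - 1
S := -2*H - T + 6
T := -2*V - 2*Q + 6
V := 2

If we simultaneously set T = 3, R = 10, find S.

-13

Under do(T = 3, R = 10), each intervened variable's structural equation is replaced by its fixed value.
H = min(Q, V) + 6  [with Q=4, V=2]  = 8
S = -2*H - T + 6  [with H=8, T=3]  = -13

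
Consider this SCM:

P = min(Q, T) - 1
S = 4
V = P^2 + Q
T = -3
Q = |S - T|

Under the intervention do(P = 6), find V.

43

Intervening sets P = 6 and removes its equation (P = min(Q, T) - 1).
Q = |S - T|  [with S=4, T=-3]  = 7
V = P^2 + Q  [with P=6, Q=7]  = 43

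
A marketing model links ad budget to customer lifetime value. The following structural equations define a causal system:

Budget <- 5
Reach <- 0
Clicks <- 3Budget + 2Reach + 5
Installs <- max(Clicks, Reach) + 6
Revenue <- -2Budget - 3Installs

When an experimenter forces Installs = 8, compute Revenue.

Intervening sets Installs = 8 and removes its equation (Installs <- max(Clicks, Reach) + 6).
Revenue = -2Budget - 3Installs  [with Budget=5, Installs=8]  = -34

-34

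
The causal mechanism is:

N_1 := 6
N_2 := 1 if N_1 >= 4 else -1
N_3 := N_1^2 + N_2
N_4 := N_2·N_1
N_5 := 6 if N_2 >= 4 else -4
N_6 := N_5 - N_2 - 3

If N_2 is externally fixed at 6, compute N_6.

-3

Under do(N_2=6), the mechanism N_2 := 1 if N_1 >= 4 else -1 is discarded; N_2 is fixed at 6.
N_5 = 6 if N_2 >= 4 else -4  [with N_2=6]  = 6
N_6 = N_5 - N_2 - 3  [with N_5=6, N_2=6]  = -3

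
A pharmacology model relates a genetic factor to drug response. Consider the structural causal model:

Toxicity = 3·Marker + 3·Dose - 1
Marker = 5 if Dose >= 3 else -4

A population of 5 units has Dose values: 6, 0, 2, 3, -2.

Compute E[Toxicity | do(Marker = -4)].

-7.6

The intervention sets Marker=-4 in all 5 units regardless of Dose. Recomputing Toxicity per unit gives 5, -13, -7, -4, -19; average -7.6.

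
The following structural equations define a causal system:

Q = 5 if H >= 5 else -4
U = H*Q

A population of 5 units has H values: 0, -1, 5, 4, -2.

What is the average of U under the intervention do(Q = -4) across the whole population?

-4.8

Under do(Q=-4), Q's equation is replaced by Q=-4 for every unit. Per-unit U: 0, 4, -20, -16, 8. Mean = -4.8.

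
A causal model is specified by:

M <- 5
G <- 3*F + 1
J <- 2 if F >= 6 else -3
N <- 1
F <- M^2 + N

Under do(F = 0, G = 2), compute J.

The joint intervention fixes F = 0, G = 2, removing each variable's own equation.
J = 2 if F >= 6 else -3  [with F=0]  = -3

-3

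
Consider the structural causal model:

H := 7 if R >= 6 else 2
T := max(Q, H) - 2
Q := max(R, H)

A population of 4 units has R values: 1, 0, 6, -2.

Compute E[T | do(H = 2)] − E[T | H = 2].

1

The intervention sets H=2 in all 4 units regardless of R. Recomputing T per unit gives 0, 0, 4, 0; average 1.
Conditioning on H=2 selects the 3 unit(s) with R ∈ {1, 0, -2}. Their T values: 0, 0, 0. Mean = 0.
Difference = 1 − 0 = 1.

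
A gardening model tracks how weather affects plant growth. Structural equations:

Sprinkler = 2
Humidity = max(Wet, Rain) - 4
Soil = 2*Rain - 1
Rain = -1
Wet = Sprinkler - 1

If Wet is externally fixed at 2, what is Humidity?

Intervening sets Wet = 2 and removes its equation (Wet = Sprinkler - 1).
Humidity = max(Wet, Rain) - 4  [with Wet=2, Rain=-1]  = -2

-2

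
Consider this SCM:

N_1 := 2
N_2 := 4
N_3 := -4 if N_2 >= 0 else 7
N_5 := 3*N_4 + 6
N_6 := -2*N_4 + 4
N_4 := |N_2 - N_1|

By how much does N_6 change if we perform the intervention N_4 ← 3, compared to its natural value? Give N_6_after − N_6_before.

-2

Under do(N_4=3), the mechanism N_4 := |N_2 - N_1| is discarded; N_4 is fixed at 3.
N_6 = -2*N_4 + 4  [with N_4=3]  = -2
Without intervention: N_4 = |N_2 - N_1|  [with N_2=4, N_1=2]  = 2; N_6 = -2*N_4 + 4  [with N_4=2]  = 0.
Change = -2 − 0 = -2.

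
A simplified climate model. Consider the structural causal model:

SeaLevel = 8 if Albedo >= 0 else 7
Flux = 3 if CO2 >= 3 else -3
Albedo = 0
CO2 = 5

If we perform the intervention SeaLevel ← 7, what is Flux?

The intervention breaks the incoming arrows to SeaLevel: SeaLevel = 8 if Albedo >= 0 else 7 no longer applies, and SeaLevel = 7.
Flux is not downstream of the intervention, so its value is determined by the original equations.
Flux = 3 if CO2 >= 3 else -3  [with CO2=5]  = 3

3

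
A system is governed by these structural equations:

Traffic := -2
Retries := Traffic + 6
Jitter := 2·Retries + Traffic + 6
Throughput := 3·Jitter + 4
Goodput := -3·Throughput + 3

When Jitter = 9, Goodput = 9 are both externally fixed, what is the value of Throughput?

The joint intervention fixes Jitter = 9, Goodput = 9, removing each variable's own equation.
Throughput = 3·Jitter + 4  [with Jitter=9]  = 31

31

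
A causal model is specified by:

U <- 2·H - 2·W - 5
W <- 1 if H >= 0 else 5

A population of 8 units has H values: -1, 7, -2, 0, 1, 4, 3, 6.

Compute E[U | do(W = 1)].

-2.5

do(W=1) breaks W's dependence on H. With W=1 fixed, U across the units is -9, 7, -11, -7, -5, 1, -1, 5, mean -2.5.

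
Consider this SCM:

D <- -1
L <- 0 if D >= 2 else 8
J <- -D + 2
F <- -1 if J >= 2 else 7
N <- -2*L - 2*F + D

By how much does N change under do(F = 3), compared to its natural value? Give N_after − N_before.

Intervening sets F = 3 and removes its equation (F <- -1 if J >= 2 else 7).
L = 0 if D >= 2 else 8  [with D=-1]  = 8
N = -2*L - 2*F + D  [with L=8, F=3, D=-1]  = -23
Without intervention: J = -D + 2  [with D=-1]  = 3; L = 0 if D >= 2 else 8  [with D=-1]  = 8; F = -1 if J >= 2 else 7  [with J=3]  = -1; N = -2*L - 2*F + D  [with L=8, F=-1, D=-1]  = -15.
Change = -23 − (-15) = -8.

-8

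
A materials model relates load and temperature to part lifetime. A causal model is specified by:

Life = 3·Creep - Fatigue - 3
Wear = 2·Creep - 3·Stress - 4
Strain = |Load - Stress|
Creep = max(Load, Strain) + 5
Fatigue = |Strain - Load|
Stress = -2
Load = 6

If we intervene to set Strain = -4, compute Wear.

24

do(Strain=-4) replaces the equation Strain = |Load - Stress| with the constant Strain = -4.
Creep = max(Load, Strain) + 5  [with Load=6, Strain=-4]  = 11
Wear = 2·Creep - 3·Stress - 4  [with Creep=11, Stress=-2]  = 24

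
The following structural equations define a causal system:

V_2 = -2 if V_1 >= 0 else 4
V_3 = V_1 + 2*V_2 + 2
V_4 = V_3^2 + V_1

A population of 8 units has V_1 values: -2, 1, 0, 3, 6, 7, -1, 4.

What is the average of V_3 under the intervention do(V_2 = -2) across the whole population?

0.25

do(V_2=-2) breaks V_2's dependence on V_1. With V_2=-2 fixed, V_3 across the units is -4, -1, -2, 1, 4, 5, -3, 2, mean 0.25.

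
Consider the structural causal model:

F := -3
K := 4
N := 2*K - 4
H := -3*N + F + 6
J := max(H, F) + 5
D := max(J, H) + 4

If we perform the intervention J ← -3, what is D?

1

The intervention breaks the incoming arrows to J: J := max(H, F) + 5 no longer applies, and J = -3.
N = 2*K - 4  [with K=4]  = 4
H = -3*N + F + 6  [with N=4, F=-3]  = -9
D = max(J, H) + 4  [with J=-3, H=-9]  = 1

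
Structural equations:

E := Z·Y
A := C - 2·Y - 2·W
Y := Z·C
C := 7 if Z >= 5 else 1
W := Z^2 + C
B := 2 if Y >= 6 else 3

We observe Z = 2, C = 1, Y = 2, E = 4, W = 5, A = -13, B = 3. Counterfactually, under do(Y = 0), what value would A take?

-9

The intervention breaks the incoming arrows to Y: Y := Z·C no longer applies, and Y = 0.
C = 7 if Z >= 5 else 1  [with Z=2]  = 1
W = Z^2 + C  [with Z=2, C=1]  = 5
A = C - 2·Y - 2·W  [with C=1, Y=0, W=5]  = -9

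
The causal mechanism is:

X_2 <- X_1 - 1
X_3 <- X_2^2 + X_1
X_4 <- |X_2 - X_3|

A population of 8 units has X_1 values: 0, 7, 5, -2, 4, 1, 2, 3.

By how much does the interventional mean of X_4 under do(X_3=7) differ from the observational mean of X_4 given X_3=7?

-2

do(X_3=7) breaks X_3's dependence on X_1. With X_3=7 fixed, X_4 across the units is 8, 1, 3, 10, 4, 7, 6, 5, mean 5.5.
Observing X_3=7 restricts to units where X_3's equation naturally yields 7: X_1 ∈ {-2, 3}. In that subpopulation X_4 = 10, 5, mean 7.5.
Difference = 5.5 − 7.5 = -2.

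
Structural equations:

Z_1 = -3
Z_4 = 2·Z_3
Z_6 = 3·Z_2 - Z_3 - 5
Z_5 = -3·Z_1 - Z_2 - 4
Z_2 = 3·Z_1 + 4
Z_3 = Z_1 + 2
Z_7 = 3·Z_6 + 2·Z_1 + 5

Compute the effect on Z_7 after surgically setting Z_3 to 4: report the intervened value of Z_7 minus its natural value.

The intervention breaks the incoming arrows to Z_3: Z_3 = Z_1 + 2 no longer applies, and Z_3 = 4.
Z_2 = 3·Z_1 + 4  [with Z_1=-3]  = -5
Z_6 = 3·Z_2 - Z_3 - 5  [with Z_2=-5, Z_3=4]  = -24
Z_7 = 3·Z_6 + 2·Z_1 + 5  [with Z_6=-24, Z_1=-3]  = -73
Without intervention: Z_2 = 3·Z_1 + 4  [with Z_1=-3]  = -5; Z_3 = Z_1 + 2  [with Z_1=-3]  = -1; Z_6 = 3·Z_2 - Z_3 - 5  [with Z_2=-5, Z_3=-1]  = -19; Z_7 = 3·Z_6 + 2·Z_1 + 5  [with Z_6=-19, Z_1=-3]  = -58.
Change = -73 − (-58) = -15.

-15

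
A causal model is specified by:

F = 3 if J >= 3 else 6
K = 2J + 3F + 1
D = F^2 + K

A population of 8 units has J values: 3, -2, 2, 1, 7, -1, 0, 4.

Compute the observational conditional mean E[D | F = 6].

E[D|F=6] averages over only the 5 units with F=6 (J = -2, 2, 1, -1, 0): D = 51, 59, 57, 53, 55, mean 55.

55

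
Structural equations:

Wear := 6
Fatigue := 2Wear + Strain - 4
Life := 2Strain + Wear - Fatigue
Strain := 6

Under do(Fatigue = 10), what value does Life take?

8

The intervention breaks the incoming arrows to Fatigue: Fatigue := 2Wear + Strain - 4 no longer applies, and Fatigue = 10.
Life = 2Strain + Wear - Fatigue  [with Strain=6, Wear=6, Fatigue=10]  = 8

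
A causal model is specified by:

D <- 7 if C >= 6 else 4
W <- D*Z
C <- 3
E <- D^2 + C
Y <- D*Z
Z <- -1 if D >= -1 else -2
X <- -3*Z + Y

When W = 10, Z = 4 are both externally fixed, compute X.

4

The joint intervention fixes W = 10, Z = 4, removing each variable's own equation.
D = 7 if C >= 6 else 4  [with C=3]  = 4
Y = D*Z  [with D=4, Z=4]  = 16
X = -3*Z + Y  [with Z=4, Y=16]  = 4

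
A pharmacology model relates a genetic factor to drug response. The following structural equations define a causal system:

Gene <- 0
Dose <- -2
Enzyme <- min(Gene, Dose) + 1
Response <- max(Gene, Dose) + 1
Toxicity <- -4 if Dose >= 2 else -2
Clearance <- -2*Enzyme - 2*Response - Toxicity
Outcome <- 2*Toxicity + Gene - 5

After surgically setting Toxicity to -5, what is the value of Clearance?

The intervention breaks the incoming arrows to Toxicity: Toxicity <- -4 if Dose >= 2 else -2 no longer applies, and Toxicity = -5.
Enzyme = min(Gene, Dose) + 1  [with Gene=0, Dose=-2]  = -1
Response = max(Gene, Dose) + 1  [with Gene=0, Dose=-2]  = 1
Clearance = -2*Enzyme - 2*Response - Toxicity  [with Enzyme=-1, Response=1, Toxicity=-5]  = 5

5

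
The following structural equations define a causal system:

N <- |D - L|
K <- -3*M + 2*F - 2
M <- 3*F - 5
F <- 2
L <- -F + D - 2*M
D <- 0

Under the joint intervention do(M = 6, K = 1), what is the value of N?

The joint intervention fixes M = 6, K = 1, removing each variable's own equation.
L = -F + D - 2*M  [with F=2, D=0, M=6]  = -14
N = |D - L|  [with D=0, L=-14]  = 14

14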